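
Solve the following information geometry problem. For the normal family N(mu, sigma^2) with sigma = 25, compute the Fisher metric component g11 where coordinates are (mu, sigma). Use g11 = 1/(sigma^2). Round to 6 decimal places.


For the 2-parameter normal family, the Fisher metric has:
  g11 = 1/sigma^2, g22 = 2/sigma^2.
sigma = 25, sigma^2 = 625.
g11 = 0.001600

0.001600


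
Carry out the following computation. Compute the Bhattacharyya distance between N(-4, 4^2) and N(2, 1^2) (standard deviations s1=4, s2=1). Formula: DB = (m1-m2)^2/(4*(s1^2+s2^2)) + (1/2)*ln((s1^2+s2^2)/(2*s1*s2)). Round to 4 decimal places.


Bhattacharyya distance between two Gaussians:
DB = (m1-m2)^2/(4*(s1^2+s2^2)) + (1/2)*ln((s1^2+s2^2)/(2*s1*s2)).
(m1-m2)^2 = (-6)^2 = 36.
s1^2+s2^2 = 16 + 1 = 17.
term1 = 36/68 = 0.529412.
term2 = 0.5*ln(17/8.0) = 0.376886.
DB = 0.529412 + 0.376886 = 0.9063

0.9063


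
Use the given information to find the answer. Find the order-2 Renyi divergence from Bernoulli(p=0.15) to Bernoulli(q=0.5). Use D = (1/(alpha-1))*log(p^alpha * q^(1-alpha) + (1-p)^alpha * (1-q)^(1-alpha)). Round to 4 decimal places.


Renyi divergence of order alpha between Bernoulli distributions:
D = (1/(alpha-1))*log(p^alpha * q^(1-alpha) + (1-p)^alpha * (1-q)^(1-alpha)).
alpha = 2, p = 0.15, q = 0.5.
p^alpha * q^(1-alpha) = 0.15^2 * 0.5^-1 = 0.045.
(1-p)^alpha * (1-q)^(1-alpha) = 0.85^2 * 0.5^-1 = 1.445.
sum = 0.045 + 1.445 = 1.49.
D = (1/1)*log(1.49) = 0.3988

0.3988


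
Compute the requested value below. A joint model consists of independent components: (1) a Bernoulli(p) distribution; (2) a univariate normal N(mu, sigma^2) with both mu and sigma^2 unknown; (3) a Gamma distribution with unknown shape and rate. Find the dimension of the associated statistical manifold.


The dimension of a statistical manifold equals the number of free
(independent) real parameters of the model. For a product of independent
blocks the parameter counts add.
- Bernoulli (p): 1.
- normal (mu, sigma^2): 2.
- Gamma (shape, rate): 2.
Total = 1 + 2 + 2 = 5.
Dimension = 5

5


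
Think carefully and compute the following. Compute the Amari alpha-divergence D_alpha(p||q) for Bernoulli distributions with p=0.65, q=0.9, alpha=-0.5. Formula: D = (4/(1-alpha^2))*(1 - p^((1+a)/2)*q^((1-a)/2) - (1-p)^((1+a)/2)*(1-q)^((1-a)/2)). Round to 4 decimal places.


Amari alpha-divergence:
D = (4/(1-alpha^2))*(1 - p^((1+a)/2)*q^((1-a)/2) - (1-p)^((1+a)/2)*(1-q)^((1-a)/2)).
alpha = -0.5, p = 0.65, q = 0.9.
e1 = (1+alpha)/2 = 0.25, e2 = (1-alpha)/2 = 0.75.
t1 = p^e1 * q^e2 = 0.65^0.25 * 0.9^0.75 = 0.829679.
t2 = (1-p)^e1 * (1-q)^e2 = 0.35^0.25 * 0.1^0.75 = 0.136778.
4/(1-alpha^2) = 5.333333.
D = 5.333333*(1 - 0.829679 - 0.136778) = 0.1789

0.1789


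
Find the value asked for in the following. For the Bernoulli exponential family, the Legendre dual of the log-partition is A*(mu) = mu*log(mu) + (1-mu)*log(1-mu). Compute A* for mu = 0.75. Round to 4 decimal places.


Legendre transform for Bernoulli:
A*(mu) = mu*log(mu) + (1-mu)*log(1-mu).
mu = 0.75, 1-mu = 0.25.
mu*log(mu) = 0.75*log(0.75) = -0.215762.
(1-mu)*log(1-mu) = 0.25*log(0.25) = -0.346574.
A* = -0.215762 + -0.346574 = -0.5623

-0.5623


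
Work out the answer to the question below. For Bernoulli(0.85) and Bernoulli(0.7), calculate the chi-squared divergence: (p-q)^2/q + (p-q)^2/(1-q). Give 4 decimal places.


Chi-squared divergence between Bernoulli distributions:
chi^2 = (p-q)^2/q + (p-q)^2/(1-q).
p = 0.85, q = 0.7, p-q = 0.15.
(p-q)^2 = 0.0225.
term1 = 0.0225/0.7 = 0.032143.
term2 = 0.0225/0.3 = 0.075.
chi^2 = 0.032143 + 0.075 = 0.1071

0.1071


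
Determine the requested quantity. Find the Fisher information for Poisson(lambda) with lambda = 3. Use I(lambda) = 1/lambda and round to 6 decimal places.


Fisher information for Poisson: I(lambda) = 1/lambda.
lambda = 3.
I(lambda) = 1/3 = 0.333333

0.333333


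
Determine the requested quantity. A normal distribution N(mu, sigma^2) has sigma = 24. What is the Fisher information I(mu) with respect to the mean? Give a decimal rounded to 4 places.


The Fisher information for the mean of a normal distribution is I(mu) = 1/sigma^2.
sigma = 24, so sigma^2 = 576.
I(mu) = 1/576 = 0.0017

0.0017


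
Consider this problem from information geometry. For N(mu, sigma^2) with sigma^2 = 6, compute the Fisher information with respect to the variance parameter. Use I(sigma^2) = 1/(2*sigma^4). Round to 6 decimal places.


Fisher information for variance: I(sigma^2) = 1/(2*sigma^4).
sigma^2 = 6, so sigma^4 = 36.
I = 1/(2*36) = 1/72 = 0.013889

0.013889


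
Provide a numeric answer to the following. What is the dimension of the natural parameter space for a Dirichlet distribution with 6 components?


Exponential family dimension calculation:
Dirichlet with 6 components has 6 natural parameters.

6


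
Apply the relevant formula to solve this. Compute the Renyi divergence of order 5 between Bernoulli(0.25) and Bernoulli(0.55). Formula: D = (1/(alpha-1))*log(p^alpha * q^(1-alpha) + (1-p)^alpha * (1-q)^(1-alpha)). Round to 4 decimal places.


Renyi divergence of order alpha between Bernoulli distributions:
D = (1/(alpha-1))*log(p^alpha * q^(1-alpha) + (1-p)^alpha * (1-q)^(1-alpha)).
alpha = 5, p = 0.25, q = 0.55.
p^alpha * q^(1-alpha) = 0.25^5 * 0.55^-4 = 0.010672.
(1-p)^alpha * (1-q)^(1-alpha) = 0.75^5 * 0.45^-4 = 5.787037.
sum = 0.010672 + 5.787037 = 5.797709.
D = (1/4)*log(5.797709) = 0.4394

0.4394


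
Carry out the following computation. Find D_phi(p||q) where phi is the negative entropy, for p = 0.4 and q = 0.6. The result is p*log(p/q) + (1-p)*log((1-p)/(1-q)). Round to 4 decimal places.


Bregman divergence with negative entropy generator:
D = p*log(p/q) + (1-p)*log((1-p)/(1-q)).
p = 0.4, q = 0.6.
p*log(p/q) = 0.4*log(0.4/0.6) = -0.162186.
(1-p)*log((1-p)/(1-q)) = 0.6*log(0.6/0.4) = 0.243279.
D = -0.162186 + 0.243279 = 0.0811

0.0811


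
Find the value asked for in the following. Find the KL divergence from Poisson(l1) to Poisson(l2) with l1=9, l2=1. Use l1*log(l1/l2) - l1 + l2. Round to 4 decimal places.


KL divergence for Poisson:
KL = l1*log(l1/l2) - l1 + l2.
l1 = 9, l2 = 1.
log(9/1) = 2.197225.
l1*log(l1/l2) = 9 * 2.197225 = 19.775021.
KL = 19.775021 - 9 + 1 = 11.7750

11.7750


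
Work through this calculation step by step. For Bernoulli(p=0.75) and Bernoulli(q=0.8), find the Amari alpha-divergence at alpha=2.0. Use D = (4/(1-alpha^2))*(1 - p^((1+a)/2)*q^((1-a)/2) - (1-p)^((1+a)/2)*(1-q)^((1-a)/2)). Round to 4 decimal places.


Amari alpha-divergence:
D = (4/(1-alpha^2))*(1 - p^((1+a)/2)*q^((1-a)/2) - (1-p)^((1+a)/2)*(1-q)^((1-a)/2)).
alpha = 2.0, p = 0.75, q = 0.8.
e1 = (1+alpha)/2 = 1.5, e2 = (1-alpha)/2 = -0.5.
t1 = p^e1 * q^e2 = 0.75^1.5 * 0.8^-0.5 = 0.726184.
t2 = (1-p)^e1 * (1-q)^e2 = 0.25^1.5 * 0.2^-0.5 = 0.279508.
4/(1-alpha^2) = -1.333333.
D = -1.333333*(1 - 0.726184 - 0.279508) = 0.0076

0.0076


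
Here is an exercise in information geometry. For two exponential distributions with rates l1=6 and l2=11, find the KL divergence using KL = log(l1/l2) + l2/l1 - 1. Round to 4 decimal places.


KL divergence for exponential family:
KL = log(l1/l2) + l2/l1 - 1.
log(6/11) = -0.606136.
11/6 = 1.833333.
KL = -0.606136 + 1.833333 - 1 = 0.2272

0.2272


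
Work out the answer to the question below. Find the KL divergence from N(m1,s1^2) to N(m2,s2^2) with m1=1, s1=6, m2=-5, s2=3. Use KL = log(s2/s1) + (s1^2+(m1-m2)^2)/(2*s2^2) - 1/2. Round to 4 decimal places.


KL divergence between normal distributions:
KL = log(s2/s1) + (s1^2 + (m1-m2)^2)/(2*s2^2) - 1/2.
log(3/6) = -0.693147.
(6^2 + (1--5)^2)/(2*3^2) = (36 + 36)/18 = 4.0.
KL = -0.693147 + 4.0 - 0.5 = 2.8069

2.8069


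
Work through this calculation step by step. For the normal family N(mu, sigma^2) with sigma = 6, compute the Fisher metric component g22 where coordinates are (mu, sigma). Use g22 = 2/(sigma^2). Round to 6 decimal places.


For the 2-parameter normal family, the Fisher metric has:
  g11 = 1/sigma^2, g22 = 2/sigma^2.
sigma = 6, sigma^2 = 36.
g22 = 0.055556

0.055556


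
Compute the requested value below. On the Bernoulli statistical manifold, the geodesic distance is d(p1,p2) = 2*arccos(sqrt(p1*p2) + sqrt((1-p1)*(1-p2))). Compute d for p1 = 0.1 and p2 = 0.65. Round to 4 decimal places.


Geodesic distance on Bernoulli manifold:
d(p1,p2) = 2*arccos(sqrt(p1*p2) + sqrt((1-p1)*(1-p2))).
sqrt(p1*p2) = sqrt(0.1*0.65) = 0.254951.
sqrt((1-p1)*(1-p2)) = sqrt(0.9*0.35) = 0.561249.
arg = 0.254951 + 0.561249 = 0.8162.
d = 2*arccos(0.8162) = 1.2320

1.2320


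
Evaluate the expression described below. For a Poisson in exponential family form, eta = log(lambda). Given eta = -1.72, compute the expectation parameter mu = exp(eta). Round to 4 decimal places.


Expectation parameter for Poisson exponential family:
mu = exp(eta).
eta = -1.72.
mu = exp(-1.72) = 0.1791

0.1791


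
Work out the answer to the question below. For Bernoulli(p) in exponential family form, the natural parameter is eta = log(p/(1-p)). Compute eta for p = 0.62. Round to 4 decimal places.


Natural parameter for Bernoulli: eta = log(p/(1-p)).
p = 0.62, 1-p = 0.38.
p/(1-p) = 1.631579.
eta = log(1.631579) = 0.4895

0.4895


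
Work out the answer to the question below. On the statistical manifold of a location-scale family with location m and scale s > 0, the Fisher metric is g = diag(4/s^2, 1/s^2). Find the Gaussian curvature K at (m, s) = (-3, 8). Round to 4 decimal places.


The metric has the form g = (A dm^2 + B ds^2)/s^2 with A = 4, B = 1.
Substitute u = sqrt(A/B)*m: g = B*(du^2 + ds^2)/s^2, i.e. B times the
Poincare upper half-plane metric, which has constant Gaussian curvature -1.
Scaling a 2D metric by a constant c divides the Gaussian curvature by c,
so K = -1/B = -1/(1) = -1.0000 everywhere (the point (m, s) = (-3, 8) is irrelevant:
the curvature is constant).
The requested Gaussian curvature is K = -1.0000.

-1.0000


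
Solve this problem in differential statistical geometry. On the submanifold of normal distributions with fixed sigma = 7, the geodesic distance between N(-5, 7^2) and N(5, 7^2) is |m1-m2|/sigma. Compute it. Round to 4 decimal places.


On the fixed-variance normal subfamily, geodesic distance = |m1-m2|/sigma.
|-5 - 5| = 10.
sigma = 7.
d = 10/7 = 1.4286

1.4286


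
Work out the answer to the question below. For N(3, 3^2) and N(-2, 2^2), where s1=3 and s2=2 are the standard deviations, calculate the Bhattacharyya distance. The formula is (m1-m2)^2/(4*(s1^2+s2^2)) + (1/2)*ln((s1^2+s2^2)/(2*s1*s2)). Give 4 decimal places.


Bhattacharyya distance between two Gaussians:
DB = (m1-m2)^2/(4*(s1^2+s2^2)) + (1/2)*ln((s1^2+s2^2)/(2*s1*s2)).
(m1-m2)^2 = (5)^2 = 25.
s1^2+s2^2 = 9 + 4 = 13.
term1 = 25/52 = 0.480769.
term2 = 0.5*ln(13/12.0) = 0.040021.
DB = 0.480769 + 0.040021 = 0.5208

0.5208


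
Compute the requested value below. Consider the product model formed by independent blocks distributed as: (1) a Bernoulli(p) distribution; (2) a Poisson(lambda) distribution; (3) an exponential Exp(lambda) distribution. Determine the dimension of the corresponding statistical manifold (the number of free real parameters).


The dimension of a statistical manifold equals the number of free
(independent) real parameters of the model. For a product of independent
blocks the parameter counts add.
- Bernoulli (p): 1.
- Poisson (lambda): 1.
- exponential (lambda): 1.
Total = 1 + 1 + 1 = 3.
Dimension = 3

3


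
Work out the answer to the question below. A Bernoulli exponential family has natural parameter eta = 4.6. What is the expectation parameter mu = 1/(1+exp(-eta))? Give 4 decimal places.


Dual coordinate (expectation parameter) for Bernoulli:
mu = 1/(1+exp(-eta)).
eta = 4.6.
exp(-eta) = exp(-4.6) = 0.010052.
mu = 1/(1+0.010052) = 0.9900

0.9900


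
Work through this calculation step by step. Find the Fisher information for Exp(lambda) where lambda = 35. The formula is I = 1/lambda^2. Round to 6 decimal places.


Fisher information for exponential: I(lambda) = 1/lambda^2.
lambda = 35, lambda^2 = 1225.
I = 1/1225 = 0.000816

0.000816


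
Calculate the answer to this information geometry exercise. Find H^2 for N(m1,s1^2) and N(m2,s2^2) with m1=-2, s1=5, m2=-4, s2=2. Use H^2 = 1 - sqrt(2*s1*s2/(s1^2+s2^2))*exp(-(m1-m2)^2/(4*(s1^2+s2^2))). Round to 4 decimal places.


Squared Hellinger distance for Gaussians:
H^2 = 1 - sqrt(2*s1*s2/(s1^2+s2^2)) * exp(-(m1-m2)^2/(4*(s1^2+s2^2))).
s1^2 = 25, s2^2 = 4, s1^2+s2^2 = 29.
sqrt(2*5*2/(29)) = 0.830455.
(m1-m2)^2 = (2)^2 = 4.
exp(-4/(4*29)) = exp(-0.034483) = 0.966105.
H^2 = 1 - 0.830455*0.966105 = 0.1977

0.1977


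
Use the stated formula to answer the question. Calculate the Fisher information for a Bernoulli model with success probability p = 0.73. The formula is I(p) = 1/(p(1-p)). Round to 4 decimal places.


For Bernoulli(p), Fisher information is I(p) = 1/(p*(1-p)).
p = 0.73, 1-p = 0.27.
p*(1-p) = 0.1971.
I(p) = 1/0.1971 = 5.0736

5.0736


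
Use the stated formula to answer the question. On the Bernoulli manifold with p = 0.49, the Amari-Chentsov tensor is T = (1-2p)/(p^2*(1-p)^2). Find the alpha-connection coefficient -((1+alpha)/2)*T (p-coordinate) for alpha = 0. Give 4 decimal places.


Skewness (Amari-Chentsov) tensor: T = (1-2p)/(p^2*(1-p)^2).
p = 0.49, 1-2p = 0.02, p^2 = 0.2401, (1-p)^2 = 0.2601.
T = 0.02/(0.2401 * 0.2601) = 0.320256.
In the p-coordinate, Gamma^(alpha) = Gamma^(0) - (alpha/2)*T with Gamma^(0) = (1/2)*g'(p) = -T/2,
so Gamma^(alpha) = -((1+alpha)/2)*T.
alpha = 0, -(1+alpha)/2 = -0.5.
Gamma = -0.5 * 0.320256 = -0.1601

-0.1601


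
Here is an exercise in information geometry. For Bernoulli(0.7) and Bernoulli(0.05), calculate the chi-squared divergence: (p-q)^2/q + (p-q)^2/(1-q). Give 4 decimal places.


Chi-squared divergence between Bernoulli distributions:
chi^2 = (p-q)^2/q + (p-q)^2/(1-q).
p = 0.7, q = 0.05, p-q = 0.65.
(p-q)^2 = 0.4225.
term1 = 0.4225/0.05 = 8.45.
term2 = 0.4225/0.95 = 0.444737.
chi^2 = 8.45 + 0.444737 = 8.8947

8.8947


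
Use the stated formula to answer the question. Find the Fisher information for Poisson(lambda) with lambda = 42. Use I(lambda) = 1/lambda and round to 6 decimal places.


Fisher information for Poisson: I(lambda) = 1/lambda.
lambda = 42.
I(lambda) = 1/42 = 0.023810

0.023810


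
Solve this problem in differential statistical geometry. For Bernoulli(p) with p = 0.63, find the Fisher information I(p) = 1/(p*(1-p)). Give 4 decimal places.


For Bernoulli(p), Fisher information is I(p) = 1/(p*(1-p)).
p = 0.63, 1-p = 0.37.
p*(1-p) = 0.2331.
I(p) = 1/0.2331 = 4.2900

4.2900


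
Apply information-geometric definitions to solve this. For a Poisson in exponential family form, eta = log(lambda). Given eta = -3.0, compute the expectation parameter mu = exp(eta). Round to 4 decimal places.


Expectation parameter for Poisson exponential family:
mu = exp(eta).
eta = -3.0.
mu = exp(-3.0) = 0.0498

0.0498


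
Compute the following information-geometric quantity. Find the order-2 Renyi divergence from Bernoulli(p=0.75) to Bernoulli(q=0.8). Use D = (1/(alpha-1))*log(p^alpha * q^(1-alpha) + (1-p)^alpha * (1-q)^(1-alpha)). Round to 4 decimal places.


Renyi divergence of order alpha between Bernoulli distributions:
D = (1/(alpha-1))*log(p^alpha * q^(1-alpha) + (1-p)^alpha * (1-q)^(1-alpha)).
alpha = 2, p = 0.75, q = 0.8.
p^alpha * q^(1-alpha) = 0.75^2 * 0.8^-1 = 0.703125.
(1-p)^alpha * (1-q)^(1-alpha) = 0.25^2 * 0.2^-1 = 0.3125.
sum = 0.703125 + 0.3125 = 1.015625.
D = (1/1)*log(1.015625) = 0.0155

0.0155


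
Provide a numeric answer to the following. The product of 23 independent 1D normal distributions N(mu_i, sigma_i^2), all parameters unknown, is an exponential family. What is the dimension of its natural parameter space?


Exponential family dimension calculation:
Each univariate normal has two natural parameters (mu/sigma^2 and -1/(2 sigma^2)).
With 23 independent components, dim = 2 * 23 = 46.

46


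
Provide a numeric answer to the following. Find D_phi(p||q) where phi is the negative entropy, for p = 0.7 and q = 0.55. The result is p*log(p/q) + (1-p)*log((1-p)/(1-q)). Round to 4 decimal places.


Bregman divergence with negative entropy generator:
D = p*log(p/q) + (1-p)*log((1-p)/(1-q)).
p = 0.7, q = 0.55.
p*log(p/q) = 0.7*log(0.7/0.55) = 0.168813.
(1-p)*log((1-p)/(1-q)) = 0.3*log(0.3/0.45) = -0.12164.
D = 0.168813 + -0.12164 = 0.0472

0.0472


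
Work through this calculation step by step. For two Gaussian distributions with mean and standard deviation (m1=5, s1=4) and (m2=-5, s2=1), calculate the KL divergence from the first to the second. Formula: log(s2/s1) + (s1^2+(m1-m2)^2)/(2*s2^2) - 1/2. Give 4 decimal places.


KL divergence between normal distributions:
KL = log(s2/s1) + (s1^2 + (m1-m2)^2)/(2*s2^2) - 1/2.
log(1/4) = -1.386294.
(4^2 + (5--5)^2)/(2*1^2) = (16 + 100)/2 = 58.0.
KL = -1.386294 + 58.0 - 0.5 = 56.1137

56.1137


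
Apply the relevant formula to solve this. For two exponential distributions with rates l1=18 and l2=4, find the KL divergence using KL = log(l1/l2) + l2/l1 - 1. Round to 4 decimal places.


KL divergence for exponential family:
KL = log(l1/l2) + l2/l1 - 1.
log(18/4) = 1.504077.
4/18 = 0.222222.
KL = 1.504077 + 0.222222 - 1 = 0.7263

0.7263


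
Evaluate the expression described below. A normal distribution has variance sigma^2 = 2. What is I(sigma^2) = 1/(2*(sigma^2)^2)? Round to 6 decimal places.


Fisher information for variance: I(sigma^2) = 1/(2*sigma^4).
sigma^2 = 2, so sigma^4 = 4.
I = 1/(2*4) = 1/8 = 0.125000

0.125000


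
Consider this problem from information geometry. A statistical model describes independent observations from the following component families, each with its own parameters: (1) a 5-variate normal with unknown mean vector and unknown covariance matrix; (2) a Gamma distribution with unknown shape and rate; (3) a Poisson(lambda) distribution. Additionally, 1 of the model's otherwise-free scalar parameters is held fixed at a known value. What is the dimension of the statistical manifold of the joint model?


The dimension of a statistical manifold equals the number of free
(independent) real parameters of the model. For a product of independent
blocks the parameter counts add.
- 5-variate normal: 5 (mean) + 5*6/2 = 15 (symmetric covariance) = 20.
- Gamma (shape, rate): 2.
- Poisson (lambda): 1.
Total = 20 + 2 + 1 = 23.
1 parameter(s) fixed at known values: 23 - 1 = 22.
Dimension = 22

22


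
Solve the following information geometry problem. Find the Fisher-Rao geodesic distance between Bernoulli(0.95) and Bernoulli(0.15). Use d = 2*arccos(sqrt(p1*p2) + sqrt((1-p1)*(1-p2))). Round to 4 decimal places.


Geodesic distance on Bernoulli manifold:
d(p1,p2) = 2*arccos(sqrt(p1*p2) + sqrt((1-p1)*(1-p2))).
sqrt(p1*p2) = sqrt(0.95*0.15) = 0.377492.
sqrt((1-p1)*(1-p2)) = sqrt(0.05*0.85) = 0.206155.
arg = 0.377492 + 0.206155 = 0.583647.
d = 2*arccos(0.583647) = 1.8952

1.8952


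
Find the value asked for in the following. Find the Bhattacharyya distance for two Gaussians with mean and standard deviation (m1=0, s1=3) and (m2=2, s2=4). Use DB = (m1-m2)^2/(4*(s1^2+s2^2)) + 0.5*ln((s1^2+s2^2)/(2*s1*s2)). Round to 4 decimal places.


Bhattacharyya distance between two Gaussians:
DB = (m1-m2)^2/(4*(s1^2+s2^2)) + (1/2)*ln((s1^2+s2^2)/(2*s1*s2)).
(m1-m2)^2 = (-2)^2 = 4.
s1^2+s2^2 = 9 + 16 = 25.
term1 = 4/100 = 0.04.
term2 = 0.5*ln(25/24.0) = 0.020411.
DB = 0.04 + 0.020411 = 0.0604

0.0604


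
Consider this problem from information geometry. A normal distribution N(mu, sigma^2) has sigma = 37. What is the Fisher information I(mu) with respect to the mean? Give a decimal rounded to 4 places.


The Fisher information for the mean of a normal distribution is I(mu) = 1/sigma^2.
sigma = 37, so sigma^2 = 1369.
I(mu) = 1/1369 = 0.0007

0.0007


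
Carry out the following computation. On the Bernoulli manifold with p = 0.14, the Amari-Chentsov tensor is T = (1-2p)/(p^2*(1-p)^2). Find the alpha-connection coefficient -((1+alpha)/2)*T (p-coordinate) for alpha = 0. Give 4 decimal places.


Skewness (Amari-Chentsov) tensor: T = (1-2p)/(p^2*(1-p)^2).
p = 0.14, 1-2p = 0.72, p^2 = 0.0196, (1-p)^2 = 0.7396.
T = 0.72/(0.0196 * 0.7396) = 49.668326.
In the p-coordinate, Gamma^(alpha) = Gamma^(0) - (alpha/2)*T with Gamma^(0) = (1/2)*g'(p) = -T/2,
so Gamma^(alpha) = -((1+alpha)/2)*T.
alpha = 0, -(1+alpha)/2 = -0.5.
Gamma = -0.5 * 49.668326 = -24.8342

-24.8342


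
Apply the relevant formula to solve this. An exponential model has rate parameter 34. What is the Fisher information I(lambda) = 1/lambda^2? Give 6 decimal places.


Fisher information for exponential: I(lambda) = 1/lambda^2.
lambda = 34, lambda^2 = 1156.
I = 1/1156 = 0.000865

0.000865


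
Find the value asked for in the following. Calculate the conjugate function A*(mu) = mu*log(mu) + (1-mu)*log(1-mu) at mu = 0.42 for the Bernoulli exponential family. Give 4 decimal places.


Legendre transform for Bernoulli:
A*(mu) = mu*log(mu) + (1-mu)*log(1-mu).
mu = 0.42, 1-mu = 0.58.
mu*log(mu) = 0.42*log(0.42) = -0.36435.
(1-mu)*log(1-mu) = 0.58*log(0.58) = -0.315942.
A* = -0.36435 + -0.315942 = -0.6803

-0.6803


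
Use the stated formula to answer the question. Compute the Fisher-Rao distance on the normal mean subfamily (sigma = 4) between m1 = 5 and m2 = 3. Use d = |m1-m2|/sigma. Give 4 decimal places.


On the fixed-variance normal subfamily, geodesic distance = |m1-m2|/sigma.
|5 - 3| = 2.
sigma = 4.
d = 2/4 = 0.5000

0.5000


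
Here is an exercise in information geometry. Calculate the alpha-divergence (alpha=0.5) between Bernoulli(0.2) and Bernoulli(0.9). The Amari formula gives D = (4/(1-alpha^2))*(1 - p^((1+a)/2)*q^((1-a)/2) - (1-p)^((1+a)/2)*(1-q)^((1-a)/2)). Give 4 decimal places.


Amari alpha-divergence:
D = (4/(1-alpha^2))*(1 - p^((1+a)/2)*q^((1-a)/2) - (1-p)^((1+a)/2)*(1-q)^((1-a)/2)).
alpha = 0.5, p = 0.2, q = 0.9.
e1 = (1+alpha)/2 = 0.75, e2 = (1-alpha)/2 = 0.25.
t1 = p^e1 * q^e2 = 0.2^0.75 * 0.9^0.25 = 0.291295.
t2 = (1-p)^e1 * (1-q)^e2 = 0.8^0.75 * 0.1^0.25 = 0.475683.
4/(1-alpha^2) = 5.333333.
D = 5.333333*(1 - 0.291295 - 0.475683) = 1.2428

1.2428


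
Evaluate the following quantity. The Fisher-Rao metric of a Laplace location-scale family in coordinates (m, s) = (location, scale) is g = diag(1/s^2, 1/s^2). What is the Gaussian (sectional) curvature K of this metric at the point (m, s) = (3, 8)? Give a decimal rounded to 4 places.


The metric has the form g = (A dm^2 + B ds^2)/s^2 with A = 1, B = 1.
Substitute u = sqrt(A/B)*m: g = B*(du^2 + ds^2)/s^2, i.e. B times the
Poincare upper half-plane metric, which has constant Gaussian curvature -1.
Scaling a 2D metric by a constant c divides the Gaussian curvature by c,
so K = -1/B = -1/(1) = -1.0000 everywhere (the point (m, s) = (3, 8) is irrelevant:
the curvature is constant).
The requested Gaussian curvature is K = -1.0000.

-1.0000


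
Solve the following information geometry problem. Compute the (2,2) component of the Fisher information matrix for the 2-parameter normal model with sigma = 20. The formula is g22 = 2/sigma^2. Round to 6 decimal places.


For the 2-parameter normal family, the Fisher metric has:
  g11 = 1/sigma^2, g22 = 2/sigma^2.
sigma = 20, sigma^2 = 400.
g22 = 0.005000

0.005000


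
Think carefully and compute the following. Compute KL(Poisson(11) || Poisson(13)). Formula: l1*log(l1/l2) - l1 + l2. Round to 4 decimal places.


KL divergence for Poisson:
KL = l1*log(l1/l2) - l1 + l2.
l1 = 11, l2 = 13.
log(11/13) = -0.167054.
l1*log(l1/l2) = 11 * -0.167054 = -1.837595.
KL = -1.837595 - 11 + 13 = 0.1624

0.1624


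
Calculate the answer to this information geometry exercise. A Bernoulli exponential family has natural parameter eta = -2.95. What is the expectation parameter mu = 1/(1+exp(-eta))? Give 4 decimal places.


Dual coordinate (expectation parameter) for Bernoulli:
mu = 1/(1+exp(-eta)).
eta = -2.95.
exp(-eta) = exp(2.95) = 19.105954.
mu = 1/(1+19.105954) = 0.0497

0.0497


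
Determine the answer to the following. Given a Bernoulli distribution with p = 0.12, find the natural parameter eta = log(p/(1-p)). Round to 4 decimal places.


Natural parameter for Bernoulli: eta = log(p/(1-p)).
p = 0.12, 1-p = 0.88.
p/(1-p) = 0.136364.
eta = log(0.136364) = -1.9924

-1.9924


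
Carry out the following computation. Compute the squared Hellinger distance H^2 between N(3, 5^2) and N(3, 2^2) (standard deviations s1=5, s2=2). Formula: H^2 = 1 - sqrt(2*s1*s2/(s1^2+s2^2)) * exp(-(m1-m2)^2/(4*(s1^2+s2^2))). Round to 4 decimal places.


Squared Hellinger distance for Gaussians:
H^2 = 1 - sqrt(2*s1*s2/(s1^2+s2^2)) * exp(-(m1-m2)^2/(4*(s1^2+s2^2))).
s1^2 = 25, s2^2 = 4, s1^2+s2^2 = 29.
sqrt(2*5*2/(29)) = 0.830455.
(m1-m2)^2 = (0)^2 = 0.
exp(-0/(4*29)) = exp(0.0) = 1.0.
H^2 = 1 - 0.830455*1.0 = 0.1695

0.1695


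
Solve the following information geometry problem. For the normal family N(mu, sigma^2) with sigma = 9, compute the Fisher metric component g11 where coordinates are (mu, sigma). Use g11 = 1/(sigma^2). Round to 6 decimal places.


For the 2-parameter normal family, the Fisher metric has:
  g11 = 1/sigma^2, g22 = 2/sigma^2.
sigma = 9, sigma^2 = 81.
g11 = 0.012346

0.012346


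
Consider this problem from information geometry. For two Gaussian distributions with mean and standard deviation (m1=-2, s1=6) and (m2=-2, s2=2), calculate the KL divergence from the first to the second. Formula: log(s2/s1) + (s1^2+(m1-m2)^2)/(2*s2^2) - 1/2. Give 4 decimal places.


KL divergence between normal distributions:
KL = log(s2/s1) + (s1^2 + (m1-m2)^2)/(2*s2^2) - 1/2.
log(2/6) = -1.098612.
(6^2 + (-2--2)^2)/(2*2^2) = (36 + 0)/8 = 4.5.
KL = -1.098612 + 4.5 - 0.5 = 2.9014

2.9014


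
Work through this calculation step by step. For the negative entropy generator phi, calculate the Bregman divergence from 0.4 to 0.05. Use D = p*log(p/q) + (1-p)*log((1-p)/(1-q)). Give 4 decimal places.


Bregman divergence with negative entropy generator:
D = p*log(p/q) + (1-p)*log((1-p)/(1-q)).
p = 0.4, q = 0.05.
p*log(p/q) = 0.4*log(0.4/0.05) = 0.831777.
(1-p)*log((1-p)/(1-q)) = 0.6*log(0.6/0.95) = -0.275719.
D = 0.831777 + -0.275719 = 0.5561

0.5561


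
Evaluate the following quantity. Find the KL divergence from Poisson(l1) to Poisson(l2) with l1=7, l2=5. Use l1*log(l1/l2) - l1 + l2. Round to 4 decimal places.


KL divergence for Poisson:
KL = l1*log(l1/l2) - l1 + l2.
l1 = 7, l2 = 5.
log(7/5) = 0.336472.
l1*log(l1/l2) = 7 * 0.336472 = 2.355306.
KL = 2.355306 - 7 + 5 = 0.3553

0.3553


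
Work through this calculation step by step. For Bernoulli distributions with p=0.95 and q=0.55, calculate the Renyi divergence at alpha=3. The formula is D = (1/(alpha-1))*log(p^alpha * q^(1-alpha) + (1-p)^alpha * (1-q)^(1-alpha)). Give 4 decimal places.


Renyi divergence of order alpha between Bernoulli distributions:
D = (1/(alpha-1))*log(p^alpha * q^(1-alpha) + (1-p)^alpha * (1-q)^(1-alpha)).
alpha = 3, p = 0.95, q = 0.55.
p^alpha * q^(1-alpha) = 0.95^3 * 0.55^-2 = 2.834298.
(1-p)^alpha * (1-q)^(1-alpha) = 0.05^3 * 0.45^-2 = 0.000617.
sum = 2.834298 + 0.000617 = 2.834915.
D = (1/2)*log(2.834915) = 0.5210

0.5210


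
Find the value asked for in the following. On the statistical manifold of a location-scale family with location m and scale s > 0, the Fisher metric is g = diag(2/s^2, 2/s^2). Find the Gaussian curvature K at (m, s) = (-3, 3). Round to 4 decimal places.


The metric has the form g = (A dm^2 + B ds^2)/s^2 with A = 2, B = 2.
Substitute u = sqrt(A/B)*m: g = B*(du^2 + ds^2)/s^2, i.e. B times the
Poincare upper half-plane metric, which has constant Gaussian curvature -1.
Scaling a 2D metric by a constant c divides the Gaussian curvature by c,
so K = -1/B = -1/(2) = -0.5000 everywhere (the point (m, s) = (-3, 3) is irrelevant:
the curvature is constant).
The requested Gaussian curvature is K = -0.5000.

-0.5000


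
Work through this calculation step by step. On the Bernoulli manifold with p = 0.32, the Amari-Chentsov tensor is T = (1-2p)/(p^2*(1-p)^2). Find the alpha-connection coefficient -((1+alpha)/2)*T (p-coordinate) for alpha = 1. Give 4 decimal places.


Skewness (Amari-Chentsov) tensor: T = (1-2p)/(p^2*(1-p)^2).
p = 0.32, 1-2p = 0.36, p^2 = 0.1024, (1-p)^2 = 0.4624.
T = 0.36/(0.1024 * 0.4624) = 7.602995.
In the p-coordinate, Gamma^(alpha) = Gamma^(0) - (alpha/2)*T with Gamma^(0) = (1/2)*g'(p) = -T/2,
so Gamma^(alpha) = -((1+alpha)/2)*T.
alpha = 1, -(1+alpha)/2 = -1.0.
Gamma = -1.0 * 7.602995 = -7.6030

-7.6030


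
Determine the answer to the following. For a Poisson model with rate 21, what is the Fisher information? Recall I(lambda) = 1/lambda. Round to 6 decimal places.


Fisher information for Poisson: I(lambda) = 1/lambda.
lambda = 21.
I(lambda) = 1/21 = 0.047619

0.047619


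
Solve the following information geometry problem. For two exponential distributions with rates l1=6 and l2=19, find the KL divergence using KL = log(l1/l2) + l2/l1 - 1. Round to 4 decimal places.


KL divergence for exponential family:
KL = log(l1/l2) + l2/l1 - 1.
log(6/19) = -1.15268.
19/6 = 3.166667.
KL = -1.15268 + 3.166667 - 1 = 1.0140

1.0140


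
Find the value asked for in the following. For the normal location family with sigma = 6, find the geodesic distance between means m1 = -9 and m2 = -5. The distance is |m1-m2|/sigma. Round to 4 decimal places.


On the fixed-variance normal subfamily, geodesic distance = |m1-m2|/sigma.
|-9 - -5| = 4.
sigma = 6.
d = 4/6 = 0.6667

0.6667


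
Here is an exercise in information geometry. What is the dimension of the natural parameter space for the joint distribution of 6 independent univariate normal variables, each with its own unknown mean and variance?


Exponential family dimension calculation:
Each univariate normal has two natural parameters (mu/sigma^2 and -1/(2 sigma^2)).
With 6 independent components, dim = 2 * 6 = 12.

12


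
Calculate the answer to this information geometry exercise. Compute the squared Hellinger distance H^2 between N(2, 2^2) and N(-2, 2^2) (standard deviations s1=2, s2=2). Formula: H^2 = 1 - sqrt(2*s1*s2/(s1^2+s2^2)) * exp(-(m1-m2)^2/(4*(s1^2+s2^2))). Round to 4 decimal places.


Squared Hellinger distance for Gaussians:
H^2 = 1 - sqrt(2*s1*s2/(s1^2+s2^2)) * exp(-(m1-m2)^2/(4*(s1^2+s2^2))).
s1^2 = 4, s2^2 = 4, s1^2+s2^2 = 8.
sqrt(2*2*2/(8)) = 1.0.
(m1-m2)^2 = (4)^2 = 16.
exp(-16/(4*8)) = exp(-0.5) = 0.606531.
H^2 = 1 - 1.0*0.606531 = 0.3935

0.3935


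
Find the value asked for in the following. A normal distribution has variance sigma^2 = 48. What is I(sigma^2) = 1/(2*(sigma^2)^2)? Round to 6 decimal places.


Fisher information for variance: I(sigma^2) = 1/(2*sigma^4).
sigma^2 = 48, so sigma^4 = 2304.
I = 1/(2*2304) = 1/4608 = 0.000217

0.000217


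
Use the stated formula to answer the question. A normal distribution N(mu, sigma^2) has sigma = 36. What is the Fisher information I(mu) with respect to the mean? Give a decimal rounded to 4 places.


The Fisher information for the mean of a normal distribution is I(mu) = 1/sigma^2.
sigma = 36, so sigma^2 = 1296.
I(mu) = 1/1296 = 0.0008

0.0008


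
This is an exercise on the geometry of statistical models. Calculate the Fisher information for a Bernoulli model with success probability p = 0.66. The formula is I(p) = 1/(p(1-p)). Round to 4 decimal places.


For Bernoulli(p), Fisher information is I(p) = 1/(p*(1-p)).
p = 0.66, 1-p = 0.34.
p*(1-p) = 0.2244.
I(p) = 1/0.2244 = 4.4563

4.4563


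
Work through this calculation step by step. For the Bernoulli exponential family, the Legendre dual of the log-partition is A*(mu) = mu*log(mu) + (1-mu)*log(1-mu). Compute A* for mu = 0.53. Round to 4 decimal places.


Legendre transform for Bernoulli:
A*(mu) = mu*log(mu) + (1-mu)*log(1-mu).
mu = 0.53, 1-mu = 0.47.
mu*log(mu) = 0.53*log(0.53) = -0.336485.
(1-mu)*log(1-mu) = 0.47*log(0.47) = -0.354861.
A* = -0.336485 + -0.354861 = -0.6913

-0.6913


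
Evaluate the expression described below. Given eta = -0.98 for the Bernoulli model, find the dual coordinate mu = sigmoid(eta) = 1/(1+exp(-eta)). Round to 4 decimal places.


Dual coordinate (expectation parameter) for Bernoulli:
mu = 1/(1+exp(-eta)).
eta = -0.98.
exp(-eta) = exp(0.98) = 2.664456.
mu = 1/(1+2.664456) = 0.2729

0.2729


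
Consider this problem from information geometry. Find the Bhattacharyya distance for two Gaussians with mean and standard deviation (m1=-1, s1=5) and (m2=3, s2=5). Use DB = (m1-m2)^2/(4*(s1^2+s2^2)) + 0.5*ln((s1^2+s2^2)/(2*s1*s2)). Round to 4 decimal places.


Bhattacharyya distance between two Gaussians:
DB = (m1-m2)^2/(4*(s1^2+s2^2)) + (1/2)*ln((s1^2+s2^2)/(2*s1*s2)).
(m1-m2)^2 = (-4)^2 = 16.
s1^2+s2^2 = 25 + 25 = 50.
term1 = 16/200 = 0.08.
term2 = 0.5*ln(50/50.0) = 0.0.
DB = 0.08 + 0.0 = 0.0800

0.0800


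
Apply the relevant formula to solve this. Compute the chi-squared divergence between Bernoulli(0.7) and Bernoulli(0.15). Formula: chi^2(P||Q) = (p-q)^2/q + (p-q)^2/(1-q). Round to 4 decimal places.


Chi-squared divergence between Bernoulli distributions:
chi^2 = (p-q)^2/q + (p-q)^2/(1-q).
p = 0.7, q = 0.15, p-q = 0.55.
(p-q)^2 = 0.3025.
term1 = 0.3025/0.15 = 2.016667.
term2 = 0.3025/0.85 = 0.355882.
chi^2 = 2.016667 + 0.355882 = 2.3725

2.3725


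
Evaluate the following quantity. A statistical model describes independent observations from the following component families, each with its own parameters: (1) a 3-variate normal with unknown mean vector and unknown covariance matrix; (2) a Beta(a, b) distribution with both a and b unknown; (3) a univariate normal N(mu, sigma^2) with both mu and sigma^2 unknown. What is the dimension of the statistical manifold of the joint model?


The dimension of a statistical manifold equals the number of free
(independent) real parameters of the model. For a product of independent
blocks the parameter counts add.
- 3-variate normal: 3 (mean) + 3*4/2 = 6 (symmetric covariance) = 9.
- Beta (a, b): 2.
- normal (mu, sigma^2): 2.
Total = 9 + 2 + 2 = 13.
Dimension = 13

13


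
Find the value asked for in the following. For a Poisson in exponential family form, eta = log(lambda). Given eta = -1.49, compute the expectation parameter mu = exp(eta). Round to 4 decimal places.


Expectation parameter for Poisson exponential family:
mu = exp(eta).
eta = -1.49.
mu = exp(-1.49) = 0.2254

0.2254


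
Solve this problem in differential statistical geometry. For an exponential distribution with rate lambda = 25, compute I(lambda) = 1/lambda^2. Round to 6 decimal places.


Fisher information for exponential: I(lambda) = 1/lambda^2.
lambda = 25, lambda^2 = 625.
I = 1/625 = 0.001600

0.001600


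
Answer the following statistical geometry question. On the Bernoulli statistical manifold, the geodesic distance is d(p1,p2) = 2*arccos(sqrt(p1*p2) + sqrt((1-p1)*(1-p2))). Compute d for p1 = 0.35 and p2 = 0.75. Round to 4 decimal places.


Geodesic distance on Bernoulli manifold:
d(p1,p2) = 2*arccos(sqrt(p1*p2) + sqrt((1-p1)*(1-p2))).
sqrt(p1*p2) = sqrt(0.35*0.75) = 0.512348.
sqrt((1-p1)*(1-p2)) = sqrt(0.65*0.25) = 0.403113.
arg = 0.512348 + 0.403113 = 0.91546.
d = 2*arccos(0.91546) = 0.8283

0.8283


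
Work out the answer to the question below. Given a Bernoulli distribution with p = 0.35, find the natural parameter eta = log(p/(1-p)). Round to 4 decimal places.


Natural parameter for Bernoulli: eta = log(p/(1-p)).
p = 0.35, 1-p = 0.65.
p/(1-p) = 0.538462.
eta = log(0.538462) = -0.6190

-0.6190


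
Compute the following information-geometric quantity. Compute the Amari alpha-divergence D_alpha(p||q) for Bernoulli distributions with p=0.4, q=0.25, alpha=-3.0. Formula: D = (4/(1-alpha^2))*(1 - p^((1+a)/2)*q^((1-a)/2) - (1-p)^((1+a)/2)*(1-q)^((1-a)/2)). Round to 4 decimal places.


Amari alpha-divergence:
D = (4/(1-alpha^2))*(1 - p^((1+a)/2)*q^((1-a)/2) - (1-p)^((1+a)/2)*(1-q)^((1-a)/2)).
alpha = -3.0, p = 0.4, q = 0.25.
e1 = (1+alpha)/2 = -1.0, e2 = (1-alpha)/2 = 2.0.
t1 = p^e1 * q^e2 = 0.4^-1.0 * 0.25^2.0 = 0.15625.
t2 = (1-p)^e1 * (1-q)^e2 = 0.6^-1.0 * 0.75^2.0 = 0.9375.
4/(1-alpha^2) = -0.5.
D = -0.5*(1 - 0.15625 - 0.9375) = 0.0469

0.0469


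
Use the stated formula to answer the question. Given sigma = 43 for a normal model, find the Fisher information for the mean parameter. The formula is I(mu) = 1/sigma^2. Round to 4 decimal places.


The Fisher information for the mean of a normal distribution is I(mu) = 1/sigma^2.
sigma = 43, so sigma^2 = 1849.
I(mu) = 1/1849 = 0.0005

0.0005


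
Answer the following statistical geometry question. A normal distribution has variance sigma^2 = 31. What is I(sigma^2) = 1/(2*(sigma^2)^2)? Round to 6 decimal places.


Fisher information for variance: I(sigma^2) = 1/(2*sigma^4).
sigma^2 = 31, so sigma^4 = 961.
I = 1/(2*961) = 1/1922 = 0.000520

0.000520


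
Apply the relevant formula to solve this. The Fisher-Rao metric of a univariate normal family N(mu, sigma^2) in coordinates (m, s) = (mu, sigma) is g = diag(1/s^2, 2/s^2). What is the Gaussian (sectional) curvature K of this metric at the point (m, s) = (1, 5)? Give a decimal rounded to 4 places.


The metric has the form g = (A dm^2 + B ds^2)/s^2 with A = 1, B = 2.
Substitute u = sqrt(A/B)*m: g = B*(du^2 + ds^2)/s^2, i.e. B times the
Poincare upper half-plane metric, which has constant Gaussian curvature -1.
Scaling a 2D metric by a constant c divides the Gaussian curvature by c,
so K = -1/B = -1/(2) = -0.5000 everywhere (the point (m, s) = (1, 5) is irrelevant:
the curvature is constant).
The requested Gaussian curvature is K = -0.5000.

-0.5000


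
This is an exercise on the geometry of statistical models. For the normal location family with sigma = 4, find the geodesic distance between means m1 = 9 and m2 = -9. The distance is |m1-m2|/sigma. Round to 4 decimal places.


On the fixed-variance normal subfamily, geodesic distance = |m1-m2|/sigma.
|9 - -9| = 18.
sigma = 4.
d = 18/4 = 4.5000

4.5000


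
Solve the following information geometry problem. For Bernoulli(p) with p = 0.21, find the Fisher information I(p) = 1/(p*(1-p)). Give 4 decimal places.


For Bernoulli(p), Fisher information is I(p) = 1/(p*(1-p)).
p = 0.21, 1-p = 0.79.
p*(1-p) = 0.1659.
I(p) = 1/0.1659 = 6.0277

6.0277


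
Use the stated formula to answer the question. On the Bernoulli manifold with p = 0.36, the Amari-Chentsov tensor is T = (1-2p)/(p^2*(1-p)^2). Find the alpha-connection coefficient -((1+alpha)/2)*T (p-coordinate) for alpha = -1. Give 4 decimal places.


Skewness (Amari-Chentsov) tensor: T = (1-2p)/(p^2*(1-p)^2).
p = 0.36, 1-2p = 0.28, p^2 = 0.1296, (1-p)^2 = 0.4096.
T = 0.28/(0.1296 * 0.4096) = 5.274643.
In the p-coordinate, Gamma^(alpha) = Gamma^(0) - (alpha/2)*T with Gamma^(0) = (1/2)*g'(p) = -T/2,
so Gamma^(alpha) = -((1+alpha)/2)*T.
alpha = -1, -(1+alpha)/2 = 0.0.
Gamma = 0.0 * 5.274643 = 0.0000

0.0000


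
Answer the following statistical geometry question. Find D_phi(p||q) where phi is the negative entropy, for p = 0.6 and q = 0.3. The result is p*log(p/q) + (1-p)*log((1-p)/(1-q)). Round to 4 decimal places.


Bregman divergence with negative entropy generator:
D = p*log(p/q) + (1-p)*log((1-p)/(1-q)).
p = 0.6, q = 0.3.
p*log(p/q) = 0.6*log(0.6/0.3) = 0.415888.
(1-p)*log((1-p)/(1-q)) = 0.4*log(0.4/0.7) = -0.223846.
D = 0.415888 + -0.223846 = 0.1920

0.1920


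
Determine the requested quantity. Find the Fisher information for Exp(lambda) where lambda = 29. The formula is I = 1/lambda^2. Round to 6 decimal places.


Fisher information for exponential: I(lambda) = 1/lambda^2.
lambda = 29, lambda^2 = 841.
I = 1/841 = 0.001189

0.001189


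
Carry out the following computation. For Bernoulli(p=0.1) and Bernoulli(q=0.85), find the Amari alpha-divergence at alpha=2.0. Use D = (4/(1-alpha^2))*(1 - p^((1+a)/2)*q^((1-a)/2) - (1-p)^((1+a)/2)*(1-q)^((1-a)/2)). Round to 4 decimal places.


Amari alpha-divergence:
D = (4/(1-alpha^2))*(1 - p^((1+a)/2)*q^((1-a)/2) - (1-p)^((1+a)/2)*(1-q)^((1-a)/2)).
alpha = 2.0, p = 0.1, q = 0.85.
e1 = (1+alpha)/2 = 1.5, e2 = (1-alpha)/2 = -0.5.
t1 = p^e1 * q^e2 = 0.1^1.5 * 0.85^-0.5 = 0.0343.
t2 = (1-p)^e1 * (1-q)^e2 = 0.9^1.5 * 0.15^-0.5 = 2.204541.
4/(1-alpha^2) = -1.333333.
D = -1.333333*(1 - 0.0343 - 2.204541) = 1.6518

1.6518
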